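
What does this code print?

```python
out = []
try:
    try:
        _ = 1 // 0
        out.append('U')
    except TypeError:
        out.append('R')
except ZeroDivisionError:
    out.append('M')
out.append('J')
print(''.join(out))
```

Execution trace: 'M' (outer except ZeroDivisionError) → 'J' (after the try/except). Output: MJ

Answer: MJ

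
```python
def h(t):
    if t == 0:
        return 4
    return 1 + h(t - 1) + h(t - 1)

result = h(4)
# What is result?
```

h(t) = 1 + 2·h(t-1), h(0)=4. Closed form: (4+1)·2^4 - 1 = 79.

Answer: 79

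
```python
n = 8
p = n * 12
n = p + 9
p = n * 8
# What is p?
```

Trace:
`n = 8` → n = 8
`p = n * 12` → p = 96
`n = p + 9` → n = 105
`p = n * 8` → p = 840
So p = 840

Answer: 840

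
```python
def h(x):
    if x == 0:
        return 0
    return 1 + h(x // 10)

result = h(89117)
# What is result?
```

Count of digits of 89117: 5

Answer: 5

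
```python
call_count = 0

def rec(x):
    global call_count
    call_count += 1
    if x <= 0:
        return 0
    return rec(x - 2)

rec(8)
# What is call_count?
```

Linear recursion stepping by 2: 5 calls from x=8 down to ≤0.

Answer: 5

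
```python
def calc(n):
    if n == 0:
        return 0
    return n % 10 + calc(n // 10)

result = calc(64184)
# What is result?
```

Sum of digits of 64184: 4 + 8 + 1 + 4 + 6 = 23

Answer: 23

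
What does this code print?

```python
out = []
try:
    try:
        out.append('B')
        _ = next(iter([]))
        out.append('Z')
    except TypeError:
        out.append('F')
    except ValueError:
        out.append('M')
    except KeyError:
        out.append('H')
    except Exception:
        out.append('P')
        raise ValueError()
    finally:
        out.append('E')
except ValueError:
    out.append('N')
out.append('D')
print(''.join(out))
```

Execution trace: 'B' (inner try body) → 'P' (inner except Exception) → 'E' (inner finally) → 'N' (outer except ValueError) → 'D' (after the try/except). Output: BPEND

Answer: BPEND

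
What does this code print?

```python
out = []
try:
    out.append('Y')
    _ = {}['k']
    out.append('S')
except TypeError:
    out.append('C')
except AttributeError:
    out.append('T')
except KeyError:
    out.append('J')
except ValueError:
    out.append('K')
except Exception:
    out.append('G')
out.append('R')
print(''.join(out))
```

Execution trace: 'Y' (try body) → 'J' (except KeyError) → 'R' (after the try/except). Output: YJR

Answer: YJR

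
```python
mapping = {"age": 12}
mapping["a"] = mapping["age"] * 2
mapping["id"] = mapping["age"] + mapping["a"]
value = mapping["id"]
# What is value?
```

Trace:
`mapping = {"age": 12}` → mapping = {'age': 12}
`mapping["a"] = mapping["age"] * 2` → mapping = {'age': 12, 'a': 24}
`mapping["id"] = mapping["age"] + mapping["a"]` → mapping = {'age': 12, 'a': 24, 'id': 36}
`value = mapping["id"]` → value = 36
So value = 36

Answer: 36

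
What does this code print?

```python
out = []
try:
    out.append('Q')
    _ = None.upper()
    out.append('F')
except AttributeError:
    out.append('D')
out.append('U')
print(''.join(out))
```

Execution trace: 'Q' (try body) → 'D' (except AttributeError) → 'U' (after the try/except). Output: QDU

Answer: QDU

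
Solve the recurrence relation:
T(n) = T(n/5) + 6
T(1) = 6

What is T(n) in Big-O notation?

Each step divides n by 5 and adds 6. After log_5(n) steps we reach T(1)=6. So T(n) = 6·log_5(n) + 6 = O(log n).

Answer: O(log n)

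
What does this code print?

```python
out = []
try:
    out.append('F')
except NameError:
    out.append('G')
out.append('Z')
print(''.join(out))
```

Execution trace: 'F' (try body, no exception) → 'Z' (after the try/except). Output: FZ

Answer: FZ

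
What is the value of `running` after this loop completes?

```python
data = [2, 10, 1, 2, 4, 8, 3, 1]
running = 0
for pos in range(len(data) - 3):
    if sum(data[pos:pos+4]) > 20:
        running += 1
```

Count windows with sum > 20
`running` takes the values: 0

Answer: 0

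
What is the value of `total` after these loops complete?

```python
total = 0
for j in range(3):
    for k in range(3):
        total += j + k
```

Sum of all j+k for j,k in 3x3
`total` takes the values: 0 → 1 → 3 → 4 → 6 → 9 → 11 → 14 → 18

Answer: 18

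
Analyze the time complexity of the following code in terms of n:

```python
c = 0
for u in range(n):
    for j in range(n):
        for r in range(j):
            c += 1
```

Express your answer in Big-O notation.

Each loop level contributes: n × n × n. Multiplying the contributions gives O(n^3).

Answer: O(n^3)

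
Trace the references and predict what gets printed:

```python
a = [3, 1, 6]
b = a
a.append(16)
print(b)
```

Key concept: basic list aliasing.
Step by step:
`a = [3, 1, 6]` → a = [3, 1, 6]
`b = a` → b = [3, 1, 6] (same object as a)
`a.append(16)` → a = [3, 1, 6, 16] (same object as b); b = [3, 1, 6, 16] (same object as a)
`print(b)` → prints [3, 1, 6, 16]

Answer: [3, 1, 6, 16]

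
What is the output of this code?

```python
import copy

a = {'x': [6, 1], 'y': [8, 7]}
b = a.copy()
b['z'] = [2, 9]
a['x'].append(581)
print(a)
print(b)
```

Key concept: shallow copy of dict with mutable values.
Step by step:
`a = {'x': [6, 1], 'y': [8, 7]}` → a = {'x': [6, 1], 'y': [8, 7]}
`b = a.copy()` → b = {'x': [6, 1], 'y': [8, 7]}
`b['z'] = [2, 9]` → b = {'x': [6, 1], 'y': [8, 7], 'z': [2, 9]}
`a['x'].append(581)` → a = {'x': [6, 1, 581], 'y': [8, 7]}; b = {'x': [6, 1, 581], 'y': [8, 7], 'z': [2, 9]}
`print(a)` → prints {'x': [6, 1, 581], 'y': [8, 7]}
`print(b)` → prints {'x': [6, 1, 581], 'y': [8, 7], 'z': [2, 9]}

Answer:
{'x': [6, 1, 581], 'y': [8, 7]}
{'x': [6, 1, 581], 'y': [8, 7], 'z': [2, 9]}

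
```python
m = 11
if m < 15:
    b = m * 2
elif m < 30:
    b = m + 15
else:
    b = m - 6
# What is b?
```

Trace:
`m = 11` → m = 11
`if m < 15: ...` → m < 15 is True → b = 22
So b = 22

Answer: 22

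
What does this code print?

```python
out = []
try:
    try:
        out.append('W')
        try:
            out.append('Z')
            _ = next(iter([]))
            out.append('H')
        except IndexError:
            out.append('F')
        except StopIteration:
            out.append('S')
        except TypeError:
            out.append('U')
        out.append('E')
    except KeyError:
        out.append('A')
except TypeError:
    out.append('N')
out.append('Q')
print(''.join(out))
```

Execution trace: 'W' (try body) → 'Z' (inner try body) → 'S' (inner except StopIteration) → 'E' (try body, no exception) → 'Q' (after the try/except). Output: WZSEQ

Answer: WZSEQ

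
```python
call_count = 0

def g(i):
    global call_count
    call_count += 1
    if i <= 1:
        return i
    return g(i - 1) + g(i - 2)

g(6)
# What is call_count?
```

Calls(i) = 1 + Calls(i-1) + Calls(i-2); Calls(0)=Calls(1)=1. For i=6 this gives 25.

Answer: 25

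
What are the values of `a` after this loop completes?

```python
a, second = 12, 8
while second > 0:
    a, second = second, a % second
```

GCD of 12 and 8
`a` takes the values: 12 → 8 → 4

Answer: 4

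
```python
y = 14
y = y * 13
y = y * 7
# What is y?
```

Trace:
`y = 14` → y = 14
`y = y * 13` → y = 182
`y = y * 7` → y = 1274
So y = 1274

Answer: 1274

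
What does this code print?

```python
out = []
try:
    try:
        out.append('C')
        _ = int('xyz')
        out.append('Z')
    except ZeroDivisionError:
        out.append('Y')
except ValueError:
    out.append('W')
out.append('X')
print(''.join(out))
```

Execution trace: 'C' (try body) → 'W' (outer except ValueError) → 'X' (after the try/except). Output: CWX

Answer: CWX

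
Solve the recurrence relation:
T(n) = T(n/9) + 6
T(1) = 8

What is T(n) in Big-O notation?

Each step divides n by 9 and adds 6. After log_9(n) steps we reach T(1)=8. So T(n) = 6·log_9(n) + 8 = O(log n).

Answer: O(log n)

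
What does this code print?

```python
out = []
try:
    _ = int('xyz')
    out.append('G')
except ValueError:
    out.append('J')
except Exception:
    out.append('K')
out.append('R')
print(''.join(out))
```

Execution trace: 'J' (except ValueError) → 'R' (after the try/except). Output: JR

Answer: JR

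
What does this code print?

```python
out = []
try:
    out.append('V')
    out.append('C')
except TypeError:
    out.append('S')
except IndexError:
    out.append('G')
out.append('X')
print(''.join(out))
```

Execution trace: 'V' (try body) → 'C' (try body, no exception) → 'X' (after the try/except). Output: VCX

Answer: VCX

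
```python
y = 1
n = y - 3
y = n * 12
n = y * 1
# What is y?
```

Trace:
`y = 1` → y = 1
`n = y - 3` → n = -2
`y = n * 12` → y = -24
`n = y * 1` → n = -24
So y = -24

Answer: -24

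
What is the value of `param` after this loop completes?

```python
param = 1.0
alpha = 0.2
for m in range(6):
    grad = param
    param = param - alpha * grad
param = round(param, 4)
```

Gradient descent: w = 1.0 * (1 - 0.2)^6
`param` takes the values: 1.0 → 0.8 → 0.64 → 0.512 → 0.4096 → 0.32768 → 0.262144 → 0.2621

Answer: 0.2621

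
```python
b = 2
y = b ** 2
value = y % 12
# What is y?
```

Trace:
`b = 2` → b = 2
`y = b ** 2` → y = 4
`value = y % 12` → value = 4
So y = 4

Answer: 4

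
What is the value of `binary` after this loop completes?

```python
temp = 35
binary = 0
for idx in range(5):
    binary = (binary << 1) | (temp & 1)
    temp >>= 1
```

Reverse lowest 5 bits of 35
`binary` takes the values: 0 → 1 → 3 → 6 → 12 → 24

Answer: 24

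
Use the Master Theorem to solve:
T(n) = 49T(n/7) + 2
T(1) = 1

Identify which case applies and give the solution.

a=49, b=7, f(n)=2. log_7(49) = 2. Since c=0 < 2, Case 1 applies: T(n) = Θ(n^log_b(a)) = O(n^2).

Answer: O(n^2) - Case 1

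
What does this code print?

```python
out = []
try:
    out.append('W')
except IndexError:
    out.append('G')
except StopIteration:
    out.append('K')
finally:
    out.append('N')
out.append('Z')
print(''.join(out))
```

Execution trace: 'W' (try body, no exception) → 'N' (finally) → 'Z' (after the try/except). Output: WNZ

Answer: WNZ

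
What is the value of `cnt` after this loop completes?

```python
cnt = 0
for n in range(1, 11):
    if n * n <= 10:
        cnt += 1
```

Count numbers where n² ≤ 10
`cnt` takes the values: 0 → 1 → 2 → 3

Answer: 3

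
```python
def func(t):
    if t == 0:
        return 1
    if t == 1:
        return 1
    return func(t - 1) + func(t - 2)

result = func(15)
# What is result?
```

Build up from base cases: func(0)=1, func(1)=1, func(2)=2, func(3)=3, func(4)=5, func(5)=8, func(6)=13, ..., func(15)=987

Answer: 987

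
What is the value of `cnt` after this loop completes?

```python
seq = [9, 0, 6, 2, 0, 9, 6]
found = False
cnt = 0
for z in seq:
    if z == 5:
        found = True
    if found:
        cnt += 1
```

Count elements after first 5 in [9, 0, 6, 2, 0, 9, 6]
`cnt` takes the values: 0

Answer: 0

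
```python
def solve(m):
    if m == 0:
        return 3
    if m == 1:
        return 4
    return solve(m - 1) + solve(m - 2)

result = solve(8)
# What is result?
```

Build up from base cases: solve(0)=3, solve(1)=4, solve(2)=7, solve(3)=11, solve(4)=18, solve(5)=29, solve(6)=47, ..., solve(8)=123

Answer: 123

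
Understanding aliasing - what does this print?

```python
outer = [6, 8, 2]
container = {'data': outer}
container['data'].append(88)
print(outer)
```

Key concept: dict holds reference to list.
Step by step:
`outer = [6, 8, 2]` → outer = [6, 8, 2]
`container = {'data': outer}` → container = {'data': [6, 8, 2]}
`container['data'].append(88)` → outer = [6, 8, 2, 88]; container = {'data': [6, 8, 2, 88]}
`print(outer)` → prints [6, 8, 2, 88]

Answer: [6, 8, 2, 88]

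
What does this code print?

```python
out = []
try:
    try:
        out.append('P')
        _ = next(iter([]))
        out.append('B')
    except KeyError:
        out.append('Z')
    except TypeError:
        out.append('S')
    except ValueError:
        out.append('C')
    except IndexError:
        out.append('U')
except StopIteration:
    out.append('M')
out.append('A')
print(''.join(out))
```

Execution trace: 'P' (try body) → 'M' (outer except StopIteration) → 'A' (after the try/except). Output: PMA

Answer: PMA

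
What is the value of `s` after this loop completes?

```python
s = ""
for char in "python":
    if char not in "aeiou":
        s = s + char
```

Remove vowels from 'python'
`s` takes the values: "" → "p" → "py" → "pyt" → "pyth" → "pythn"

Answer: "pythn"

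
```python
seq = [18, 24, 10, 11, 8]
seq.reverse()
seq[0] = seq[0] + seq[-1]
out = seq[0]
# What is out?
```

Trace:
`seq = [18, 24, 10, 11, 8]` → seq = [18, 24, 10, 11, 8]
`seq.reverse()` → seq = [8, 11, 10, 24, 18]
`seq[0] = seq[0] + seq[-1]` → seq = [26, 11, 10, 24, 18]
`out = seq[0]` → out = 26
So out = 26

Answer: 26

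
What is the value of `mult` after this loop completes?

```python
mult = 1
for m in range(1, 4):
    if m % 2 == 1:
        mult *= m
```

Product of odd numbers 1 to 3
`mult` takes the values: 1 → 3

Answer: 3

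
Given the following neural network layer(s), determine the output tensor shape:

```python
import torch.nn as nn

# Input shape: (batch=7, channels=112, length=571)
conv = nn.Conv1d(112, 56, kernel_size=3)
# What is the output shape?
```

Input: (7, 112, 571) -> Output: (7, 56, 569)

Answer: (7, 56, 569)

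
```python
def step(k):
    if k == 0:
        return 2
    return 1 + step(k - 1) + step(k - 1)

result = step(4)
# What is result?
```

step(k) = 1 + 2·step(k-1), step(0)=2. Closed form: (2+1)·2^4 - 1 = 47.

Answer: 47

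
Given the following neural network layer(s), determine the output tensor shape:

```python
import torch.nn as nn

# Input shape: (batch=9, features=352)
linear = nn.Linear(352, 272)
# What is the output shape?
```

Input: (9, 352) -> Output: (9, 272)

Answer: (9, 272)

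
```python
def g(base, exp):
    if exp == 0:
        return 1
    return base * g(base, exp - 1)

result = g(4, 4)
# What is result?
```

g(4, 4) = 4 * 4 * 4 * 4 = 256

Answer: 256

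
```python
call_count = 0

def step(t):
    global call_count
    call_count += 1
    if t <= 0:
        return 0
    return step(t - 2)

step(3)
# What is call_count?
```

Linear recursion stepping by 2: 3 calls from t=3 down to ≤0.

Answer: 3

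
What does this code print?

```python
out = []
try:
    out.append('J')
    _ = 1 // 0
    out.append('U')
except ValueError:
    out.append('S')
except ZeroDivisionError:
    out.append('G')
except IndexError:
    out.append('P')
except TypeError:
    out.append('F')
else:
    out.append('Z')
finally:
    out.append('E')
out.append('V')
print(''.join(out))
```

Execution trace: 'J' (try body) → 'G' (except ZeroDivisionError) → 'E' (finally) → 'V' (after the try/except). Output: JGEV

Answer: JGEV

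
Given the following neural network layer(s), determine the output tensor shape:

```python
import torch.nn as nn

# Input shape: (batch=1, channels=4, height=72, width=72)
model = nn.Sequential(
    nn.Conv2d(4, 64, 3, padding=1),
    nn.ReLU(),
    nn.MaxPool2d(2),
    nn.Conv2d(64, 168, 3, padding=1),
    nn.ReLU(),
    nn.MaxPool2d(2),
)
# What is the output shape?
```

Input: (1, 4, 72, 72) -> after first Conv2d: (1, 64, 72, 72) -> after first MaxPool2d: (1, 64, 36, 36) -> after second Conv2d: (1, 168, 36, 36) -> Output: (1, 168, 18, 18)

Answer: (1, 168, 18, 18)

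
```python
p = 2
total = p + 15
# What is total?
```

Trace:
`p = 2` → p = 2
`total = p + 15` → total = 17
So total = 17

Answer: 17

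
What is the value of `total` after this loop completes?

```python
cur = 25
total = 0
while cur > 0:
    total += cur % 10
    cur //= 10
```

Sum digits of 25
`total` takes the values: 0 → 5 → 7

Answer: 7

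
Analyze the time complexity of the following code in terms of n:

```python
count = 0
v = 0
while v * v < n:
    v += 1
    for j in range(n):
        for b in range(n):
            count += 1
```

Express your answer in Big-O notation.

Each loop level contributes: √n × n × n. Multiplying the contributions gives O(n^2√n).

Answer: O(n^2√n)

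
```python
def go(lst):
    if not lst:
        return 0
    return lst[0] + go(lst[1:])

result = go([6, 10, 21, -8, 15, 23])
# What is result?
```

6 + 10 + 21 + (-8) + 15 + 23 + 0 = 67

Answer: 67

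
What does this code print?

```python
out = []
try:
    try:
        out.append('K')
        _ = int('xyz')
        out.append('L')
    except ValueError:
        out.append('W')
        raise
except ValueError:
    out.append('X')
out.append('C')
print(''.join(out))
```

Execution trace: 'K' (try body) → 'W' (except ValueError) → 'X' (outer except ValueError) → 'C' (after the try/except). Output: KWXC

Answer: KWXC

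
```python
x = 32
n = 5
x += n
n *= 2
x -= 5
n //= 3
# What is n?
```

Trace:
`x = 32` → x = 32
`n = 5` → n = 5
`x += n` → x = 37
`n *= 2` → n = 10
`x -= 5` → x = 32
`n //= 3` → n = 3
So n = 3

Answer: 3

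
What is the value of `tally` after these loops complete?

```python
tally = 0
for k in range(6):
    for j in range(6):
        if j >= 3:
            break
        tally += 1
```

Inner breaks at 3, outer runs 6 times
`tally` takes the values: 0 → 1 → 2 → 3 → 4 → 5 → 6 → 7 → 8 → 9 → 10 → 11 → 12 → 13 → 14 → 15 → 16 → 17 → 18

Answer: 18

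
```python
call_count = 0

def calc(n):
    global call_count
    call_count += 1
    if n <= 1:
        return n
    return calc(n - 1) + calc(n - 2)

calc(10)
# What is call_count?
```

Calls(n) = 1 + Calls(n-1) + Calls(n-2); Calls(0)=Calls(1)=1. For n=10 this gives 177.

Answer: 177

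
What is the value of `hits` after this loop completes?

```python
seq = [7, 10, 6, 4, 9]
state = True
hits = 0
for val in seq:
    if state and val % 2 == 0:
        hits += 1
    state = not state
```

Count even values at even positions
`hits` takes the values: 0 → 1

Answer: 1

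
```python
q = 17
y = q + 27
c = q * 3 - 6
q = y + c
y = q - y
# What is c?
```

Trace:
`q = 17` → q = 17
`y = q + 27` → y = 44
`c = q * 3 - 6` → c = 45
`q = y + c` → q = 89
`y = q - y` → y = 45
So c = 45

Answer: 45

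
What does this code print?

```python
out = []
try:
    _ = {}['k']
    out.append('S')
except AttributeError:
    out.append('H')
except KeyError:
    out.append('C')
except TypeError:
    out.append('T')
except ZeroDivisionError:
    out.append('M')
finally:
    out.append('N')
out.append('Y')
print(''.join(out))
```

Execution trace: 'C' (except KeyError) → 'N' (finally) → 'Y' (after the try/except). Output: CNY

Answer: CNY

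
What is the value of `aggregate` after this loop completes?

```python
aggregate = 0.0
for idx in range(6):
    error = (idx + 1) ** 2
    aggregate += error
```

Sum of squared losses 1² + 2² + ... + 6²
`aggregate` takes the values: 0.0 → 1.0 → 5.0 → 14.0 → 30.0 → 55.0 → 91.0

Answer: 91.0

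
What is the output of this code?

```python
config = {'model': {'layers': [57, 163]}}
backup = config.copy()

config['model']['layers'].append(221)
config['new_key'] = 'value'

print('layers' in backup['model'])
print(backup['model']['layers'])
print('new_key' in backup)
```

Key concept: shallow copy gotcha with nested dict.
Step by step:
`config = {'model': {'layers': [57, 163]}}` → config = {'model': {'layers': [57, 163]}}
`backup = config.copy()` → backup = {'model': {'layers': [57, 163]}}
`config['model']['layers'].append(221)` → config = {'model': {'layers': [57, 163, 221]}}; backup = {'model': {'layers': [57, 163, 221]}}
`config['new_key'] = 'value'` → config = {'model': {'layers': [57, 163, 221]}, 'new_key': 'value'}
`print('layers' in backup['model'])` → prints True
`print(backup['model']['layers'])` → prints [57, 163, 221]
`print('new_key' in backup)` → prints False

Answer:
True
[57, 163, 221]
False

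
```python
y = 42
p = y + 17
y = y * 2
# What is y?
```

Trace:
`y = 42` → y = 42
`p = y + 17` → p = 59
`y = y * 2` → y = 84
So y = 84

Answer: 84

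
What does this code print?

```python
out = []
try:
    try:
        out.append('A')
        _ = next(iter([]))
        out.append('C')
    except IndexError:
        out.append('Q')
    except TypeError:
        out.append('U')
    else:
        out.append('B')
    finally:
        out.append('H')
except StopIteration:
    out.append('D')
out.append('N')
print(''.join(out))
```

Execution trace: 'A' (try body) → 'H' (finally) → 'D' (outer except StopIteration) → 'N' (after the try/except). Output: AHDN

Answer: AHDN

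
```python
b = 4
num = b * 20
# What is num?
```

Trace:
`b = 4` → b = 4
`num = b * 20` → num = 80
So num = 80

Answer: 80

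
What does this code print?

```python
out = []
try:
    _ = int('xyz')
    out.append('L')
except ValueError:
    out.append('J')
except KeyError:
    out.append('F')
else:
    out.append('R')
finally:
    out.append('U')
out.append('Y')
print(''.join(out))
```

Execution trace: 'J' (except ValueError) → 'U' (finally) → 'Y' (after the try/except). Output: JUY

Answer: JUY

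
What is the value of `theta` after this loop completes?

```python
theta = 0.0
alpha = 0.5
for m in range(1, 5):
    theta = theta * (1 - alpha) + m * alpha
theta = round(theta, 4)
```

Moving average with lr=0.5
`theta` takes the values: 0.0 → 0.5 → 1.25 → 2.125 → 3.0625

Answer: 3.0625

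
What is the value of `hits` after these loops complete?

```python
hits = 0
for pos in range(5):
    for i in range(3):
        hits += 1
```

5 * 3 = 15
`hits` takes the values: 0 → 1 → 2 → 3 → 4 → 5 → 6 → 7 → 8 → 9 → 10 → 11 → 12 → 13 → 14 → 15

Answer: 15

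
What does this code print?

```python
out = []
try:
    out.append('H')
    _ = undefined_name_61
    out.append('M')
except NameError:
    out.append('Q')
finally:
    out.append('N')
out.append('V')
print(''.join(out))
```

Execution trace: 'H' (try body) → 'Q' (except NameError) → 'N' (finally) → 'V' (after the try/except). Output: HQNV

Answer: HQNV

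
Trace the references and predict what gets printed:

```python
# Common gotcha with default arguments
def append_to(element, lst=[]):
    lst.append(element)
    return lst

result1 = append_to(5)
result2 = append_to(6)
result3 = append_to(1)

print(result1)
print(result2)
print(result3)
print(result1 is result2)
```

Key concept: mutable default argument gotcha.
Step by step:
`result1 = append_to(5)` → result1 = [5]
`result2 = append_to(6)` → result1 = [5, 6] (same object as result2); result2 = [5, 6] (same object as result1)
`result3 = append_to(1)` → result1 = [5, 6, 1] (same object as result2, result3); result2 = [5, 6, 1] (same object as result1, result3); result3 = [5, 6, 1] (same object as result1, result2)
`print(result1)` → prints [5, 6, 1]
`print(result2)` → prints [5, 6, 1]
`print(result3)` → prints [5, 6, 1]
`print(result1 is result2)` → prints True

Answer:
[5, 6, 1]
[5, 6, 1]
[5, 6, 1]
True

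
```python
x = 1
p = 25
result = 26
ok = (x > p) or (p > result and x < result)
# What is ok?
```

Trace:
`x = 1` → x = 1
`p = 25` → p = 25
`result = 26` → result = 26
`ok = (x > p) or (p > result and x < result)` → ok = False
So ok = False

Answer: False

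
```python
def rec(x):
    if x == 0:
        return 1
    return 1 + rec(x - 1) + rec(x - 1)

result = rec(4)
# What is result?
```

rec(x) = 1 + 2·rec(x-1), rec(0)=1. Closed form: (1+1)·2^4 - 1 = 31.

Answer: 31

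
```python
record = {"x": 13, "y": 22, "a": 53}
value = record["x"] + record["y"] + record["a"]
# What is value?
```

Trace:
`record = {"x": 13, "y": 22, "a": 53}` → record = {'x': 13, 'y': 22, 'a': 53}
`value = record["x"] + record["y"] + record["a"]` → value = 88
So value = 88

Answer: 88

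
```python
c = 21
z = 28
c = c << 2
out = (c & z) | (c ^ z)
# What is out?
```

Trace:
`c = 21` → c = 21
`z = 28` → z = 28
`c = c << 2` → c = 84
`out = (c & z) | (c ^ z)` → out = 92
So out = 92

Answer: 92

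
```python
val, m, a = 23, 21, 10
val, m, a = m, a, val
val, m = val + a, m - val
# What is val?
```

Trace:
`val, m, a = 23, 21, 10` → val = 23; m = 21; a = 10
`val, m, a = m, a, val` → val = 21; m = 10; a = 23
`val, m = val + a, m - val` → val = 44; m = -11
So val = 44

Answer: 44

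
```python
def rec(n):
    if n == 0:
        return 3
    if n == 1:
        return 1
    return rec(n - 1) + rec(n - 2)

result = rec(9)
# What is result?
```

Build up from base cases: rec(0)=3, rec(1)=1, rec(2)=4, rec(3)=5, rec(4)=9, rec(5)=14, rec(6)=23, ..., rec(9)=97

Answer: 97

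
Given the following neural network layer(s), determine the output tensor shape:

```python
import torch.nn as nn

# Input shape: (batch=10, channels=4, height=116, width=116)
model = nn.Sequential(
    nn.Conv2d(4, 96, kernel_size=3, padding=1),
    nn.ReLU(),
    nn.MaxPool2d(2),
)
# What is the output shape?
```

Input: (10, 4, 116, 116) -> after Conv2d: (10, 96, 116, 116) -> after ReLU: (10, 96, 116, 116) -> Output: (10, 96, 58, 58)

Answer: (10, 96, 58, 58)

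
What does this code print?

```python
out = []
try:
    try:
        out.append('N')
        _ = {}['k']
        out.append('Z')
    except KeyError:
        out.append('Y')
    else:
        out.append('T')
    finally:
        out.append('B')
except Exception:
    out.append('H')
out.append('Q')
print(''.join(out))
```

Execution trace: 'N' (inner try body) → 'Y' (inner except KeyError) → 'B' (inner finally) → 'Q' (after the try/except). Output: NYBQ

Answer: NYBQ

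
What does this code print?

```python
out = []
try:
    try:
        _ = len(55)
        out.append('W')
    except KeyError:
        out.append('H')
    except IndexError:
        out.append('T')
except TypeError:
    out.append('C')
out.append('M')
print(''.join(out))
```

Execution trace: 'C' (outer except TypeError) → 'M' (after the try/except). Output: CM

Answer: CM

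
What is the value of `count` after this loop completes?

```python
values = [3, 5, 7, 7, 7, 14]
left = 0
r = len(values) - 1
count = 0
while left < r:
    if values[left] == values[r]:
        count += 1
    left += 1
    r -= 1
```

Count matching pairs from ends
`count` takes the values: 0 → 1

Answer: 1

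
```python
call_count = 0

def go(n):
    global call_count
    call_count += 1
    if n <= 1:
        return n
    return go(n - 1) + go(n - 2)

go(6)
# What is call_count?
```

Calls(n) = 1 + Calls(n-1) + Calls(n-2); Calls(0)=Calls(1)=1. For n=6 this gives 25.

Answer: 25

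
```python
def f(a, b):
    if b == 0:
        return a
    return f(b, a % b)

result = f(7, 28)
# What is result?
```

f(7, 28) -> f(28, 7) -> f(7, 0) -> 7

Answer: 7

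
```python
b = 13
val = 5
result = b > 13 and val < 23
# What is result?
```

Trace:
`b = 13` → b = 13
`val = 5` → val = 5
`result = b > 13 and val < 23` → result = False
So result = False

Answer: False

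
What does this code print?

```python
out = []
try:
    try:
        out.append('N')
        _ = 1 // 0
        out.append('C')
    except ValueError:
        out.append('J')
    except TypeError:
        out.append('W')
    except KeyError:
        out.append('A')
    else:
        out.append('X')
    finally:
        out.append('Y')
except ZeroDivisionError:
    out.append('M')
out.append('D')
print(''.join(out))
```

Execution trace: 'N' (try body) → 'Y' (finally) → 'M' (outer except ZeroDivisionError) → 'D' (after the try/except). Output: NYMD

Answer: NYMD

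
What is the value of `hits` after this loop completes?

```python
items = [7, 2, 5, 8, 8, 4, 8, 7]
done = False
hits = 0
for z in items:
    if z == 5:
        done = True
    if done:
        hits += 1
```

Count elements after first 5 in [7, 2, 5, 8, 8, 4, 8, 7]
`hits` takes the values: 0 → 1 → 2 → 3 → 4 → 5 → 6

Answer: 6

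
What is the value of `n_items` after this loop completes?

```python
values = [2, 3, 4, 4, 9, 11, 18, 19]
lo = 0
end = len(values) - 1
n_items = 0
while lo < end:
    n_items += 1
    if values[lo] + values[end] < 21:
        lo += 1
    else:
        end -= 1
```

Steps to find pair summing to 21
`n_items` takes the values: 0 → 1 → 2 → 3 → 4 → 5 → 6 → 7

Answer: 7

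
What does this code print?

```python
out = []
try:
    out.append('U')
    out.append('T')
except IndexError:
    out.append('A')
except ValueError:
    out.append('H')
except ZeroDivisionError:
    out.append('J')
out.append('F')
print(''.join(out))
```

Execution trace: 'U' (try body) → 'T' (try body, no exception) → 'F' (after the try/except). Output: UTF

Answer: UTF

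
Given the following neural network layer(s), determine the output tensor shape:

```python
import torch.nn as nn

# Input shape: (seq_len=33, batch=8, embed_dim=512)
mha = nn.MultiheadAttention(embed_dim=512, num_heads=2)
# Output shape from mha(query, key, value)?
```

Input: (33, 8, 512) -> Output: (33, 8, 512)

Answer: (33, 8, 512)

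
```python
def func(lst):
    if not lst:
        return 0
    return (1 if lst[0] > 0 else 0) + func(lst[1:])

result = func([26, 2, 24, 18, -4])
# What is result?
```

Count of positive elements in [26, 2, 24, 18, -4] = 4

Answer: 4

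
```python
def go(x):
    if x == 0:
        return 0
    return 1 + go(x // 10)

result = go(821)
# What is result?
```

Count of digits of 821: 3

Answer: 3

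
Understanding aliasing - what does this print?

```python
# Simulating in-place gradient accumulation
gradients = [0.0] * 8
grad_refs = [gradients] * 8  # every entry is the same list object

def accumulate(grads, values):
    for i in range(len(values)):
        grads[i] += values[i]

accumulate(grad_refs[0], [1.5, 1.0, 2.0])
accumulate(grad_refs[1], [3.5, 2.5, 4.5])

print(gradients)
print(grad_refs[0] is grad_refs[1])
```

Key concept: gradient accumulation aliasing.
Step by step:
`gradients = [0.0] * 8` → gradients = [0.0, 0.0, 0.0, 0.0, 0.0, 0.0, 0.0, 0.0]
`grad_refs = [gradients] * 8` → grad_refs = [[0.0, 0.0, 0.0, 0.0, 0.0, 0.0, 0.0, 0.0], [0.0, 0.0, 0.0, 0.0, 0.0, 0.0, 0.0, 0.0], [0.0, 0.0, 0.0, 0.0, 0.0, 0.0, 0.0, 0.0], [0.0, 0.0, 0.0, 0.0, 0.0, 0.0, 0.0, 0.0], [0.0, 0.0, 0.0, 0.0, 0.0, 0.0, 0.0, 0.0], [0.0, 0.0, 0.0, 0.0, 0.0, 0.0, 0.0, 0.0], [0.0, 0.0, 0.0, 0.0, 0.0, 0.0, 0.0, 0.0], [0.0, 0.0, 0.0, 0.0, 0.0, 0.0, 0.0, 0.0]]
`accumulate(grad_refs[0], [1.5, 1.0, 2.0])` → gradients = [1.5, 1.0, 2.0, 0.0, 0.0, 0.0, 0.0, 0.0]; grad_refs = [[1.5, 1.0, 2.0, 0.0, 0.0, 0.0, 0.0, 0.0], [1.5, 1.0, 2.0, 0.0, 0.0, 0.0, 0.0, 0.0], [1.5, 1.0, 2.0, 0.0, 0.0, 0.0, 0.0, 0.0], [1.5, 1.0, 2.0, 0.0, 0.0, 0.0, 0.0, 0.0], [1.5, 1.0, 2.0, 0.0, 0.0, 0.0, 0.0, 0.0], [1.5, 1.0, 2.0, 0.0, 0.0, 0.0, 0.0, 0.0], [1.5, 1.0, 2.0, 0.0, 0.0, 0.0, 0.0, 0.0], [1.5, 1.0, 2.0, 0.0, 0.0, 0.0, 0.0, 0.0]]
`accumulate(grad_refs[1], [3.5, 2.5, 4.5])` → gradients = [5.0, 3.5, 6.5, 0.0, 0.0, 0.0, 0.0, 0.0]; grad_refs = [[5.0, 3.5, 6.5, 0.0, 0.0, 0.0, 0.0, 0.0], [5.0, 3.5, 6.5, 0.0, 0.0, 0.0, 0.0, 0.0], [5.0, 3.5, 6.5, 0.0, 0.0, 0.0, 0.0, 0.0], [5.0, 3.5, 6.5, 0.0, 0.0, 0.0, 0.0, 0.0], [5.0, 3.5, 6.5, 0.0, 0.0, 0.0, 0.0, 0.0], [5.0, 3.5, 6.5, 0.0, 0.0, 0.0, 0.0, 0.0], [5.0, 3.5, 6.5, 0.0, 0.0, 0.0, 0.0, 0.0], [5.0, 3.5, 6.5, 0.0, 0.0, 0.0, 0.0, 0.0]]
`print(gradients)` → prints [5.0, 3.5, 6.5, 0.0, 0.0, 0.0, 0.0, 0.0]
`print(grad_refs[0] is grad_refs[1])` → prints True

Answer:
[5.0, 3.5, 6.5, 0.0, 0.0, 0.0, 0.0, 0.0]
True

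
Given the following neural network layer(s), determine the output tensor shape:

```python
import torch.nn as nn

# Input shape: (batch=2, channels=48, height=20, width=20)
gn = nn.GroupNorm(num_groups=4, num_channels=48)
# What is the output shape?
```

Input: (2, 48, 20, 20) -> Output: (2, 48, 20, 20)

Answer: (2, 48, 20, 20)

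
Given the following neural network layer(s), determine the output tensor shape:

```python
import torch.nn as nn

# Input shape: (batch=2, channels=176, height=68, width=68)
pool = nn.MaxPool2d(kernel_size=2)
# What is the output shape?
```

Input: (2, 176, 68, 68) -> Output: (2, 176, 34, 34)

Answer: (2, 176, 34, 34)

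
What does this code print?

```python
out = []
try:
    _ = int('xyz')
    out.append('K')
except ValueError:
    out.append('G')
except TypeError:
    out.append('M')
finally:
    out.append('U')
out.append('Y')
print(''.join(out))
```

Execution trace: 'G' (except ValueError) → 'U' (finally) → 'Y' (after the try/except). Output: GUY

Answer: GUY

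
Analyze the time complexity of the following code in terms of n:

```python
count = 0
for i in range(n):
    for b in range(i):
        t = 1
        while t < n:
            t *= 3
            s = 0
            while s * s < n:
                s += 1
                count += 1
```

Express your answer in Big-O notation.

Each loop level contributes: n × n × log n × √n. Multiplying the contributions gives O(n^2√n log n).

Answer: O(n^2√n log n)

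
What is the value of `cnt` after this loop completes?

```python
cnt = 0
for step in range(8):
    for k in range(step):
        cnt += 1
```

Triangle number: 0+1+2+...+7
`cnt` takes the values: 0 → 1 → 2 → 3 → 4 → 5 → 6 → 7 → 8 → 9 → 10 → 11 → 12 → 13 → 14 → 15 → 16 → 17 → 18 → 19 → 20 → 21 → 22 → 23 → 24 → 25 → 26 → 27 → 28

Answer: 28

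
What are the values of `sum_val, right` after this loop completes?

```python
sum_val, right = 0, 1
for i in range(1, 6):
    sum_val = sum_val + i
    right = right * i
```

Sum and factorial of 1 to 5
`sum_val, right` takes the values: (0, 1) → (1, 1) → (3, 1) → (3, 2) → (6, 2) → (6, 6) → (10, 6) → (10, 24) → (15, 24) → (15, 120)

Answer: 15, 120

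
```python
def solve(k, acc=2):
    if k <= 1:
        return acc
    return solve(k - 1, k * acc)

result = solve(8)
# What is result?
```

Accumulator trace (n, acc): (8, 2) -> (7, 16) -> (6, 112) -> (5, 672) -> (4, 3360) -> (3, 13440) -> (2, 40320) -> (1, 80640) -> return 80640

Answer: 80640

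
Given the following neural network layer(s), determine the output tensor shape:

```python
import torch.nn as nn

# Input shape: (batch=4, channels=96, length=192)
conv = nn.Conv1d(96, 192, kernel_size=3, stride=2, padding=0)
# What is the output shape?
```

Input: (4, 96, 192) -> Output: (4, 192, 95)

Answer: (4, 192, 95)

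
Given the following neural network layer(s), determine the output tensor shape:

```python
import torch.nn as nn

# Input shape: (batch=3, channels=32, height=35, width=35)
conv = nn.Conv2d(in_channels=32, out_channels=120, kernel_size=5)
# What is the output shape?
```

Input: (3, 32, 35, 35) -> Output: (3, 120, 31, 31)

Answer: (3, 120, 31, 31)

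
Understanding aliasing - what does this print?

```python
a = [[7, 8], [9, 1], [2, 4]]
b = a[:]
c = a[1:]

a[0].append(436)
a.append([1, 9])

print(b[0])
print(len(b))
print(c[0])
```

Key concept: slice with nested mutation.
Step by step:
`a = [[7, 8], [9, 1], [2, 4]]` → a = [[7, 8], [9, 1], [2, 4]]
`b = a[:]` → b = [[7, 8], [9, 1], [2, 4]]
`c = a[1:]` → c = [[9, 1], [2, 4]]
`a[0].append(436)` → a = [[7, 8, 436], [9, 1], [2, 4]]; b = [[7, 8, 436], [9, 1], [2, 4]]
`a.append([1, 9])` → a = [[7, 8, 436], [9, 1], [2, 4], [1, 9]]
`print(b[0])` → prints [7, 8, 436]
`print(len(b))` → prints 3
`print(c[0])` → prints [9, 1]

Answer:
[7, 8, 436]
3
[9, 1]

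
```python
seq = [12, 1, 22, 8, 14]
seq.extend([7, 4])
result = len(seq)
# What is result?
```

Trace:
`seq = [12, 1, 22, 8, 14]` → seq = [12, 1, 22, 8, 14]
`seq.extend([7, 4])` → seq = [12, 1, 22, 8, 14, 7, 4]
`result = len(seq)` → result = 7
So result = 7

Answer: 7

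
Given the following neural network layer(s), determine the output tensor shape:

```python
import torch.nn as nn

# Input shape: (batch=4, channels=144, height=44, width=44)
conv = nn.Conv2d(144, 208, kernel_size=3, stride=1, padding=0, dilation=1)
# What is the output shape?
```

Input: (4, 144, 44, 44) -> Output: (4, 208, 42, 42)

Answer: (4, 208, 42, 42)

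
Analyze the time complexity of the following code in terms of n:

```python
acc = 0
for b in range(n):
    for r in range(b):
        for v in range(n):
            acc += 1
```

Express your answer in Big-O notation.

Each loop level contributes: n × n × n. Multiplying the contributions gives O(n^3).

Answer: O(n^3)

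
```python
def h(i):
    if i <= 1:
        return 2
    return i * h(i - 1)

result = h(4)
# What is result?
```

h(4) = 4 * 3 * 2 * 2 = 48

Answer: 48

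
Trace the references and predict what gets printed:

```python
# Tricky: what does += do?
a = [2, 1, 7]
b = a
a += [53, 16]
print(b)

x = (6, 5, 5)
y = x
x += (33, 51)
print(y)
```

Key concept: += behavior differs for mutable vs immutable.
Step by step:
`a = [2, 1, 7]` → a = [2, 1, 7]
`b = a` → b = [2, 1, 7] (same object as a)
`a += [53, 16]` → a = [2, 1, 7, 53, 16] (same object as b); b = [2, 1, 7, 53, 16] (same object as a)
`print(b)` → prints [2, 1, 7, 53, 16]
`x = (6, 5, 5)` → x = (6, 5, 5)
`y = x` → y = (6, 5, 5)
`x += (33, 51)` → x = (6, 5, 5, 33, 51)
`print(y)` → prints (6, 5, 5)

Answer:
[2, 1, 7, 53, 16]
(6, 5, 5)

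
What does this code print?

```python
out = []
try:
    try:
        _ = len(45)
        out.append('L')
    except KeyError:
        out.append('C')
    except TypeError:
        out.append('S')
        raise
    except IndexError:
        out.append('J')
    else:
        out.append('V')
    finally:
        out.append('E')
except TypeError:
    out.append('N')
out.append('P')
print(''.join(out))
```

Execution trace: 'S' (inner except TypeError) → 'E' (inner finally) → 'N' (outer except TypeError) → 'P' (after the try/except). Output: SENP

Answer: SENP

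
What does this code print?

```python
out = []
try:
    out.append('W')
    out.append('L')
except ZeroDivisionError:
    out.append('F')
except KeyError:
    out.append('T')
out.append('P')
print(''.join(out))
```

Execution trace: 'W' (try body) → 'L' (try body, no exception) → 'P' (after the try/except). Output: WLP

Answer: WLP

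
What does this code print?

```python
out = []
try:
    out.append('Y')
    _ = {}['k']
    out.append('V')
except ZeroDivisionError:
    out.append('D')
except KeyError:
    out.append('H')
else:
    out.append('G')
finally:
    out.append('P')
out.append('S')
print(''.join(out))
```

Execution trace: 'Y' (try body) → 'H' (except KeyError) → 'P' (finally) → 'S' (after the try/except). Output: YHPS

Answer: YHPS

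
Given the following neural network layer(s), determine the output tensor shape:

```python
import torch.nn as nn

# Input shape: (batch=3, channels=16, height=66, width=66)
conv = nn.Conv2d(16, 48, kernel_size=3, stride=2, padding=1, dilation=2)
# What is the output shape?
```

Input: (3, 16, 66, 66) -> Output: (3, 48, 32, 32)

Answer: (3, 48, 32, 32)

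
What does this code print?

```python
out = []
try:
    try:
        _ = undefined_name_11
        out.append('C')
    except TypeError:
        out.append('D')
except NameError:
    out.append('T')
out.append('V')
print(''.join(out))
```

Execution trace: 'T' (outer except NameError) → 'V' (after the try/except). Output: TV

Answer: TV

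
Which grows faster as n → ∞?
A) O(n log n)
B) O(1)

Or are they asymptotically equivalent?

O(n log n) vs O(1): Higher order terms dominate.

Answer: A) O(n log n) grows faster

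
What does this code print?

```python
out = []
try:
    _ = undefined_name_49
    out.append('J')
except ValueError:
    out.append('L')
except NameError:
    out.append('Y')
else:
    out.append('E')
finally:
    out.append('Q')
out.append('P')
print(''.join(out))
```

Execution trace: 'Y' (except NameError) → 'Q' (finally) → 'P' (after the try/except). Output: YQP

Answer: YQP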